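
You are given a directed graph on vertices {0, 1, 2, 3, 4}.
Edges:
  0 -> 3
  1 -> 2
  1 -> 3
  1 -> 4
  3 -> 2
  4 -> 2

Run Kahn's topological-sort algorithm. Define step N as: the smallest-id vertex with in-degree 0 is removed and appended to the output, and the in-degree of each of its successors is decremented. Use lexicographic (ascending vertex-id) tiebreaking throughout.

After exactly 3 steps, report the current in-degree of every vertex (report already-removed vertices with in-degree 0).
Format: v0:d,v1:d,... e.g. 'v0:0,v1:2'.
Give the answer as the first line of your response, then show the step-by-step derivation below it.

v0:0,v1:0,v2:1,v3:0,v4:0

step 1: output 0; order=[0]; indeg=(0,0,3,1,1)
step 2: output 1; order=[0,1]; indeg=(0,0,2,0,0)
step 3: output 3; order=[0,1,3]; indeg=(0,0,1,0,0)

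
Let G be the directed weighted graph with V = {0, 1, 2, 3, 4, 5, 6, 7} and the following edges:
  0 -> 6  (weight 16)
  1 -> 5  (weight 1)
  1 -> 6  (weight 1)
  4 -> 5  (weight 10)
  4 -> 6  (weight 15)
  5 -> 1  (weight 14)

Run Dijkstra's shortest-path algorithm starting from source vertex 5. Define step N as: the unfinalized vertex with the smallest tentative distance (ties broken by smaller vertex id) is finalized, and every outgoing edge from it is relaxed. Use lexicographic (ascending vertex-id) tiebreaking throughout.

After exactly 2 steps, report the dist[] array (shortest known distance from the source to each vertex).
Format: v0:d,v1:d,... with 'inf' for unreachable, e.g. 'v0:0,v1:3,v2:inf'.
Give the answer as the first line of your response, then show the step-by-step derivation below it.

v0:inf,v1:14,v2:inf,v3:inf,v4:inf,v5:0,v6:15,v7:inf

step 1: dist = v0:inf,v1:14,v2:inf,v3:inf,v4:inf,v5:0,v6:inf,v7:inf
step 2: dist = v0:inf,v1:14,v2:inf,v3:inf,v4:inf,v5:0,v6:15,v7:inf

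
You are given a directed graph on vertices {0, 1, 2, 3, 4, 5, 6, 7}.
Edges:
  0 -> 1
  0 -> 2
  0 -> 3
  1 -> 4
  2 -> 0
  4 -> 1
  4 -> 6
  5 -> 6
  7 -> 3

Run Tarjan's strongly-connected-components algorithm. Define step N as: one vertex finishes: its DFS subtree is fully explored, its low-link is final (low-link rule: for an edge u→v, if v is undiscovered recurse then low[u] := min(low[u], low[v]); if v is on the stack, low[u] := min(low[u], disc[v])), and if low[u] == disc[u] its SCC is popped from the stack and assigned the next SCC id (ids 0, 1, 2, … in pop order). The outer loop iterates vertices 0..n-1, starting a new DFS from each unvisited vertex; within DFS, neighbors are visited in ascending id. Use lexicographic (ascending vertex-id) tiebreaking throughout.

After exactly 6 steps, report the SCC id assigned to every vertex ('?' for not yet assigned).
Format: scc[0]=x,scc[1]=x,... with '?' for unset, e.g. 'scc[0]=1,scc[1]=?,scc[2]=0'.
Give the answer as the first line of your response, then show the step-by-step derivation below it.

scc[0]=3,scc[1]=1,scc[2]=3,scc[3]=2,scc[4]=1,scc[5]=?,scc[6]=0,scc[7]=?

step 1: low=(low[0]=0,low[1]=1,low[2]=?,low[3]=?,low[4]=1,low[5]=?,low[6]=3,low[7]=?); scc=(scc[0]=?,scc[1]=?,scc[2]=?,scc[3]=?,scc[4]=?,scc[5]=?,scc[6]=0,scc[7]=?)
step 2: low=(low[0]=0,low[1]=1,low[2]=?,low[3]=?,low[4]=1,low[5]=?,low[6]=3,low[7]=?); scc=(scc[0]=?,scc[1]=?,scc[2]=?,scc[3]=?,scc[4]=?,scc[5]=?,scc[6]=0,scc[7]=?)
step 3: low=(low[0]=0,low[1]=1,low[2]=?,low[3]=?,low[4]=1,low[5]=?,low[6]=3,low[7]=?); scc=(scc[0]=?,scc[1]=1,scc[2]=?,scc[3]=?,scc[4]=1,scc[5]=?,scc[6]=0,scc[7]=?)
step 4: low=(low[0]=0,low[1]=1,low[2]=0,low[3]=?,low[4]=1,low[5]=?,low[6]=3,low[7]=?); scc=(scc[0]=?,scc[1]=1,scc[2]=?,scc[3]=?,scc[4]=1,scc[5]=?,scc[6]=0,scc[7]=?)
step 5: low=(low[0]=0,low[1]=1,low[2]=0,low[3]=5,low[4]=1,low[5]=?,low[6]=3,low[7]=?); scc=(scc[0]=?,scc[1]=1,scc[2]=?,scc[3]=2,scc[4]=1,scc[5]=?,scc[6]=0,scc[7]=?)
step 6: low=(low[0]=0,low[1]=1,low[2]=0,low[3]=5,low[4]=1,low[5]=?,low[6]=3,low[7]=?); scc=(scc[0]=3,scc[1]=1,scc[2]=3,scc[3]=2,scc[4]=1,scc[5]=?,scc[6]=0,scc[7]=?)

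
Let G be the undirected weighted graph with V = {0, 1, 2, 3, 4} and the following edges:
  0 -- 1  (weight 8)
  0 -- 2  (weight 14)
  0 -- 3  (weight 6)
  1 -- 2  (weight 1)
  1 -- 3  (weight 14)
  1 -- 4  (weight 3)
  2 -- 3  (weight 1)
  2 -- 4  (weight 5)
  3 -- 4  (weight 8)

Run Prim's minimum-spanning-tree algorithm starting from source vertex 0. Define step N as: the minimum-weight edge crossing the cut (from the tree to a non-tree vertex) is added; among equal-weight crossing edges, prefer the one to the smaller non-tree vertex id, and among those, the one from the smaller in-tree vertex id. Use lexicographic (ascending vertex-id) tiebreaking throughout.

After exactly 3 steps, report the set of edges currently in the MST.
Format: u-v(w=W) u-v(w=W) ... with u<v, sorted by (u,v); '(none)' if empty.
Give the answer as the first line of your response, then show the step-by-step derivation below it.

0-3(w=6) 1-2(w=1) 2-3(w=1)

step 1: add edge 0-3 (w=6); MST = {0-3(w=6)}
step 2: add edge 2-3 (w=1); MST = {0-3(w=6) 2-3(w=1)}
step 3: add edge 1-2 (w=1); MST = {0-3(w=6) 1-2(w=1) 2-3(w=1)}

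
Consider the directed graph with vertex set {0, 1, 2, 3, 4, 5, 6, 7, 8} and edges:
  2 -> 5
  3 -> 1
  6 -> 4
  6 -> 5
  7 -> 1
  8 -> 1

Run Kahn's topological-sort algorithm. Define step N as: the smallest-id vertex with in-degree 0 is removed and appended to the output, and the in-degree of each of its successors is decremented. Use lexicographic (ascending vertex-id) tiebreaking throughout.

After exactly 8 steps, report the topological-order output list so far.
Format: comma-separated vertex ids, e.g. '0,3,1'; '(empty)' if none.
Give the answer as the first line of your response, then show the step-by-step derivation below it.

0,2,3,6,4,5,7,8

step 1: output 0; order=[0]; indeg=(0,3,0,0,1,2,0,0,0)
step 2: output 2; order=[0,2]; indeg=(0,3,0,0,1,1,0,0,0)
step 3: output 3; order=[0,2,3]; indeg=(0,2,0,0,1,1,0,0,0)
step 4: output 6; order=[0,2,3,6]; indeg=(0,2,0,0,0,0,0,0,0)
step 5: output 4; order=[0,2,3,6,4]; indeg=(0,2,0,0,0,0,0,0,0)
step 6: output 5; order=[0,2,3,6,4,5]; indeg=(0,2,0,0,0,0,0,0,0)
step 7: output 7; order=[0,2,3,6,4,5,7]; indeg=(0,1,0,0,0,0,0,0,0)
step 8: output 8; order=[0,2,3,6,4,5,7,8]; indeg=(0,0,0,0,0,0,0,0,0)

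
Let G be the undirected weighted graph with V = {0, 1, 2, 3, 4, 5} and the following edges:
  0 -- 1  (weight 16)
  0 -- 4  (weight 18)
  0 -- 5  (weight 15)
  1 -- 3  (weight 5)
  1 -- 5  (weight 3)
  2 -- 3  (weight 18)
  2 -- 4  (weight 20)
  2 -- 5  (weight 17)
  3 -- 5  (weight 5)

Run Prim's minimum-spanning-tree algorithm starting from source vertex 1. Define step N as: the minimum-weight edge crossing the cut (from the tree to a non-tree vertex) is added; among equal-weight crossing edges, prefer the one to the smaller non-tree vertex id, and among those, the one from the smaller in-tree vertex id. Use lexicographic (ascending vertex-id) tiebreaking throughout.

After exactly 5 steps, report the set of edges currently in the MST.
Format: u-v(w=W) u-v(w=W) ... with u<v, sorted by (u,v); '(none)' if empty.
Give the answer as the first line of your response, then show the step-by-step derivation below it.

0-4(w=18) 0-5(w=15) 1-3(w=5) 1-5(w=3) 2-5(w=17)

step 1: add edge 1-5 (w=3); MST = {1-5(w=3)}
step 2: add edge 1-3 (w=5); MST = {1-3(w=5) 1-5(w=3)}
step 3: add edge 0-5 (w=15); MST = {0-5(w=15) 1-3(w=5) 1-5(w=3)}
step 4: add edge 2-5 (w=17); MST = {0-5(w=15) 1-3(w=5) 1-5(w=3) 2-5(w=17)}
step 5: add edge 0-4 (w=18); MST = {0-4(w=18) 0-5(w=15) 1-3(w=5) 1-5(w=3) 2-5(w=17)}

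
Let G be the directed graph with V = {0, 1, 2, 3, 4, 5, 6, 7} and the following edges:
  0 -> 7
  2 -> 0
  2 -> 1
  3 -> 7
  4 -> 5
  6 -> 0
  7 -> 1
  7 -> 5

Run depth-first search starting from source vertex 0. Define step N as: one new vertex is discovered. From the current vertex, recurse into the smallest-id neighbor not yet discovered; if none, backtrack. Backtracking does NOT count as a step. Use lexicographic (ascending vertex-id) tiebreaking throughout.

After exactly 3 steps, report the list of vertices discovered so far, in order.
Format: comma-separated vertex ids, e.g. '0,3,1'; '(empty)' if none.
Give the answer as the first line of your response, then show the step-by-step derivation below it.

0,7,1

step 1: discover 0; path=0; order=0
step 2: discover 7; path=0>7; order=0,7
step 3: discover 1; path=0>7>1; order=0,7,1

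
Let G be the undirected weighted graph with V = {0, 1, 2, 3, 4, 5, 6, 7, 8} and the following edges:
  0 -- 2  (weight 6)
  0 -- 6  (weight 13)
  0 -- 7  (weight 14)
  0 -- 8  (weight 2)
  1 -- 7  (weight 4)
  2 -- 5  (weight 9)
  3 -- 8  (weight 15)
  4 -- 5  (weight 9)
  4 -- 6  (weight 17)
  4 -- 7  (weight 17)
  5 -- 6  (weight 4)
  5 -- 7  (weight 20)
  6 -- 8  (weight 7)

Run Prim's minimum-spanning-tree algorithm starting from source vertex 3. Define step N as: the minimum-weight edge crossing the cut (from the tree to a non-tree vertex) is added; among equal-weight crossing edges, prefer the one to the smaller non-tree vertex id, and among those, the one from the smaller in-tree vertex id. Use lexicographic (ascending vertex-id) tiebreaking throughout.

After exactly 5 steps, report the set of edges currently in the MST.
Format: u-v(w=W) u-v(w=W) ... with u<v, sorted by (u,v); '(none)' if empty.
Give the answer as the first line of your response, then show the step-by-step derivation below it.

0-2(w=6) 0-8(w=2) 3-8(w=15) 5-6(w=4) 6-8(w=7)

step 1: add edge 3-8 (w=15); MST = {3-8(w=15)}
step 2: add edge 0-8 (w=2); MST = {0-8(w=2) 3-8(w=15)}
step 3: add edge 0-2 (w=6); MST = {0-2(w=6) 0-8(w=2) 3-8(w=15)}
step 4: add edge 6-8 (w=7); MST = {0-2(w=6) 0-8(w=2) 3-8(w=15) 6-8(w=7)}
step 5: add edge 5-6 (w=4); MST = {0-2(w=6) 0-8(w=2) 3-8(w=15) 5-6(w=4) 6-8(w=7)}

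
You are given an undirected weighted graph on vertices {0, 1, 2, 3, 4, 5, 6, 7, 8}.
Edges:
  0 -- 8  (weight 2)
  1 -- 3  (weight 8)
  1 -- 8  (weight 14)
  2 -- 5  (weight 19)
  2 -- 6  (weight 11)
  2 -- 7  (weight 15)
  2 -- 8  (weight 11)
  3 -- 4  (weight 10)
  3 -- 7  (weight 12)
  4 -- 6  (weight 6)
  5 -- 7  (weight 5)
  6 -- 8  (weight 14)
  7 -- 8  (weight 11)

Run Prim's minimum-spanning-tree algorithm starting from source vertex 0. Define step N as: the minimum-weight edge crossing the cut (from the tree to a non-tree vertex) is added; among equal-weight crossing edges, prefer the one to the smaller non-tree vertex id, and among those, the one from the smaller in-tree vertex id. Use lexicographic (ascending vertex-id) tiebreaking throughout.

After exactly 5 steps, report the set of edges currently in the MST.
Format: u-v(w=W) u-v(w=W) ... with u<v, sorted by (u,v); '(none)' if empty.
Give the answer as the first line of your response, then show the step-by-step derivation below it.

0-8(w=2) 2-6(w=11) 2-8(w=11) 3-4(w=10) 4-6(w=6)

step 1: add edge 0-8 (w=2); MST = {0-8(w=2)}
step 2: add edge 2-8 (w=11); MST = {0-8(w=2) 2-8(w=11)}
step 3: add edge 2-6 (w=11); MST = {0-8(w=2) 2-6(w=11) 2-8(w=11)}
step 4: add edge 4-6 (w=6); MST = {0-8(w=2) 2-6(w=11) 2-8(w=11) 4-6(w=6)}
step 5: add edge 3-4 (w=10); MST = {0-8(w=2) 2-6(w=11) 2-8(w=11) 3-4(w=10) 4-6(w=6)}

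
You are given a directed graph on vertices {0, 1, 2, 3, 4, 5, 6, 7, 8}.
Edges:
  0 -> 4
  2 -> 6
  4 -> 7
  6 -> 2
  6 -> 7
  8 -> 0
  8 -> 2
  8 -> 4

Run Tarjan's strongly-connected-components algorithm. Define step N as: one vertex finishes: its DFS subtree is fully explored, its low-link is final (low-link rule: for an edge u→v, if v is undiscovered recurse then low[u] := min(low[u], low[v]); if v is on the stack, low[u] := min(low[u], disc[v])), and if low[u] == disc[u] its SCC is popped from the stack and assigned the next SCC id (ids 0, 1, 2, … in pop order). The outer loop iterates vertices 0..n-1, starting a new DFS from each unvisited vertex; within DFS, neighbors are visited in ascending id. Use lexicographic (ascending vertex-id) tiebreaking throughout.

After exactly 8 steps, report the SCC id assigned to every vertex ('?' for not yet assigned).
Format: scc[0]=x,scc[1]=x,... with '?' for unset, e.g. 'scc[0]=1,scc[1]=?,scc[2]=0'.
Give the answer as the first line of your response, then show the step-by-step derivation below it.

scc[0]=2,scc[1]=3,scc[2]=4,scc[3]=5,scc[4]=1,scc[5]=6,scc[6]=4,scc[7]=0,scc[8]=?

step 1: low=(low[0]=0,low[1]=?,low[2]=?,low[3]=?,low[4]=1,low[5]=?,low[6]=?,low[7]=2,low[8]=?); scc=(scc[0]=?,scc[1]=?,scc[2]=?,scc[3]=?,scc[4]=?,scc[5]=?,scc[6]=?,scc[7]=0,scc[8]=?)
step 2: low=(low[0]=0,low[1]=?,low[2]=?,low[3]=?,low[4]=1,low[5]=?,low[6]=?,low[7]=2,low[8]=?); scc=(scc[0]=?,scc[1]=?,scc[2]=?,scc[3]=?,scc[4]=1,scc[5]=?,scc[6]=?,scc[7]=0,scc[8]=?)
step 3: low=(low[0]=0,low[1]=?,low[2]=?,low[3]=?,low[4]=1,low[5]=?,low[6]=?,low[7]=2,low[8]=?); scc=(scc[0]=2,scc[1]=?,scc[2]=?,scc[3]=?,scc[4]=1,scc[5]=?,scc[6]=?,scc[7]=0,scc[8]=?)
step 4: low=(low[0]=0,low[1]=3,low[2]=?,low[3]=?,low[4]=1,low[5]=?,low[6]=?,low[7]=2,low[8]=?); scc=(scc[0]=2,scc[1]=3,scc[2]=?,scc[3]=?,scc[4]=1,scc[5]=?,scc[6]=?,scc[7]=0,scc[8]=?)
step 5: low=(low[0]=0,low[1]=3,low[2]=4,low[3]=?,low[4]=1,low[5]=?,low[6]=4,low[7]=2,low[8]=?); scc=(scc[0]=2,scc[1]=3,scc[2]=?,scc[3]=?,scc[4]=1,scc[5]=?,scc[6]=?,scc[7]=0,scc[8]=?)
step 6: low=(low[0]=0,low[1]=3,low[2]=4,low[3]=?,low[4]=1,low[5]=?,low[6]=4,low[7]=2,low[8]=?); scc=(scc[0]=2,scc[1]=3,scc[2]=4,scc[3]=?,scc[4]=1,scc[5]=?,scc[6]=4,scc[7]=0,scc[8]=?)
step 7: low=(low[0]=0,low[1]=3,low[2]=4,low[3]=6,low[4]=1,low[5]=?,low[6]=4,low[7]=2,low[8]=?); scc=(scc[0]=2,scc[1]=3,scc[2]=4,scc[3]=5,scc[4]=1,scc[5]=?,scc[6]=4,scc[7]=0,scc[8]=?)
step 8: low=(low[0]=0,low[1]=3,low[2]=4,low[3]=6,low[4]=1,low[5]=7,low[6]=4,low[7]=2,low[8]=?); scc=(scc[0]=2,scc[1]=3,scc[2]=4,scc[3]=5,scc[4]=1,scc[5]=6,scc[6]=4,scc[7]=0,scc[8]=?)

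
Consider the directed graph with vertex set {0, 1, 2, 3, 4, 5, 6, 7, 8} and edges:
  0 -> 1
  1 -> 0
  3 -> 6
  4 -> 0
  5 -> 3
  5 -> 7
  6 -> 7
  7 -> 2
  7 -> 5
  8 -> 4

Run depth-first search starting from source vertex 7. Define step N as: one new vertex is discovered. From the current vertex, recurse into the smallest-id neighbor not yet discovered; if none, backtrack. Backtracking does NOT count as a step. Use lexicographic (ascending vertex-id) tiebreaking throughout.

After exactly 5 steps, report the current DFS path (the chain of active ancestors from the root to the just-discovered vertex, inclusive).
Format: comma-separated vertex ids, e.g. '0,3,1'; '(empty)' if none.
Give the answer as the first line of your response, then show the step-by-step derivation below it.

7,5,3,6

step 1: discover 7; path=7; order=7
step 2: discover 2; path=7>2; order=7,2
step 3: discover 5; path=7>5; order=7,2,5
step 4: discover 3; path=7>5>3; order=7,2,5,3
step 5: discover 6; path=7>5>3>6; order=7,2,5,3,6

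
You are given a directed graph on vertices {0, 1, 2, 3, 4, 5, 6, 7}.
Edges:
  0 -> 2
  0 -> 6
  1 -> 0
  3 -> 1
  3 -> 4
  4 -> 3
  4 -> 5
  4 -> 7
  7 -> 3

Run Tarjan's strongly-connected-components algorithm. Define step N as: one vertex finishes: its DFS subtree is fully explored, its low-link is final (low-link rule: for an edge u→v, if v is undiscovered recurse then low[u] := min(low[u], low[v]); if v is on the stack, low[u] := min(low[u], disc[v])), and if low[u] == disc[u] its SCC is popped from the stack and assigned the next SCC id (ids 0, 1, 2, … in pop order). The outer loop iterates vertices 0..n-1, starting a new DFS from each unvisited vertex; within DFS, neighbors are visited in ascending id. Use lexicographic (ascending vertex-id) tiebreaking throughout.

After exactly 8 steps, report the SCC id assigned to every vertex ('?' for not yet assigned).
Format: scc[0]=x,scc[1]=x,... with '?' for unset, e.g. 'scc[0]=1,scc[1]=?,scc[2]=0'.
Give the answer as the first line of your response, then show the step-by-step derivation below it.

scc[0]=2,scc[1]=3,scc[2]=0,scc[3]=5,scc[4]=5,scc[5]=4,scc[6]=1,scc[7]=5

step 1: low=(low[0]=0,low[1]=?,low[2]=1,low[3]=?,low[4]=?,low[5]=?,low[6]=?,low[7]=?); scc=(scc[0]=?,scc[1]=?,scc[2]=0,scc[3]=?,scc[4]=?,scc[5]=?,scc[6]=?,scc[7]=?)
step 2: low=(low[0]=0,low[1]=?,low[2]=1,low[3]=?,low[4]=?,low[5]=?,low[6]=2,low[7]=?); scc=(scc[0]=?,scc[1]=?,scc[2]=0,scc[3]=?,scc[4]=?,scc[5]=?,scc[6]=1,scc[7]=?)
step 3: low=(low[0]=0,low[1]=?,low[2]=1,low[3]=?,low[4]=?,low[5]=?,low[6]=2,low[7]=?); scc=(scc[0]=2,scc[1]=?,scc[2]=0,scc[3]=?,scc[4]=?,scc[5]=?,scc[6]=1,scc[7]=?)
step 4: low=(low[0]=0,low[1]=3,low[2]=1,low[3]=?,low[4]=?,low[5]=?,low[6]=2,low[7]=?); scc=(scc[0]=2,scc[1]=3,scc[2]=0,scc[3]=?,scc[4]=?,scc[5]=?,scc[6]=1,scc[7]=?)
step 5: low=(low[0]=0,low[1]=3,low[2]=1,low[3]=4,low[4]=4,low[5]=6,low[6]=2,low[7]=?); scc=(scc[0]=2,scc[1]=3,scc[2]=0,scc[3]=?,scc[4]=?,scc[5]=4,scc[6]=1,scc[7]=?)
step 6: low=(low[0]=0,low[1]=3,low[2]=1,low[3]=4,low[4]=4,low[5]=6,low[6]=2,low[7]=4); scc=(scc[0]=2,scc[1]=3,scc[2]=0,scc[3]=?,scc[4]=?,scc[5]=4,scc[6]=1,scc[7]=?)
step 7: low=(low[0]=0,low[1]=3,low[2]=1,low[3]=4,low[4]=4,low[5]=6,low[6]=2,low[7]=4); scc=(scc[0]=2,scc[1]=3,scc[2]=0,scc[3]=?,scc[4]=?,scc[5]=4,scc[6]=1,scc[7]=?)
step 8: low=(low[0]=0,low[1]=3,low[2]=1,low[3]=4,low[4]=4,low[5]=6,low[6]=2,low[7]=4); scc=(scc[0]=2,scc[1]=3,scc[2]=0,scc[3]=5,scc[4]=5,scc[5]=4,scc[6]=1,scc[7]=5)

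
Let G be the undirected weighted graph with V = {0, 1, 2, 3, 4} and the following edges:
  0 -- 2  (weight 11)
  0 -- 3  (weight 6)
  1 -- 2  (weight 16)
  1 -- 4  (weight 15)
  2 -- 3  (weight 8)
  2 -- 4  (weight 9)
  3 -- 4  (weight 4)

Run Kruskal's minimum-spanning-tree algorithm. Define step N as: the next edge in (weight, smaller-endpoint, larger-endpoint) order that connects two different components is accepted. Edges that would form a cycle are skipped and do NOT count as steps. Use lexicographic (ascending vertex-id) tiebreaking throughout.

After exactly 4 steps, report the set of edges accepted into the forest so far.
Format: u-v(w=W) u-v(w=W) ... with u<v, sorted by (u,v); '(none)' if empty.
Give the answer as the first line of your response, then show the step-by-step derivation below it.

0-3(w=6) 1-4(w=15) 2-3(w=8) 3-4(w=4)

step 1: add edge 3-4 (w=4); MST = {3-4(w=4)}
step 2: add edge 0-3 (w=6); MST = {0-3(w=6) 3-4(w=4)}
step 3: add edge 2-3 (w=8); MST = {0-3(w=6) 2-3(w=8) 3-4(w=4)}
step 4: add edge 1-4 (w=15); MST = {0-3(w=6) 1-4(w=15) 2-3(w=8) 3-4(w=4)}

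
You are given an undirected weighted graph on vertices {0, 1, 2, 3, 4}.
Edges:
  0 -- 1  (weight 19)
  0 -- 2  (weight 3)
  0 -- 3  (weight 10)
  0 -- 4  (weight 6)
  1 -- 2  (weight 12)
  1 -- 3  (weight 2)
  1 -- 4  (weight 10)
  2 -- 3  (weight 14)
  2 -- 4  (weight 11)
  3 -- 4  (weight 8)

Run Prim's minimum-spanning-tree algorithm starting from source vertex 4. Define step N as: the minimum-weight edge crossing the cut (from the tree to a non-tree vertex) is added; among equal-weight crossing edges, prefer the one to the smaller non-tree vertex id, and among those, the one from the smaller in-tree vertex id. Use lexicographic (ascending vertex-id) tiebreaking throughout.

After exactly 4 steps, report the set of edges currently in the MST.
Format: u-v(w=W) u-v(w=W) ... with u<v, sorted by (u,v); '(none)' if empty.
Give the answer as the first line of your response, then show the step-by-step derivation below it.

0-2(w=3) 0-4(w=6) 1-3(w=2) 3-4(w=8)

step 1: add edge 0-4 (w=6); MST = {0-4(w=6)}
step 2: add edge 0-2 (w=3); MST = {0-2(w=3) 0-4(w=6)}
step 3: add edge 3-4 (w=8); MST = {0-2(w=3) 0-4(w=6) 3-4(w=8)}
step 4: add edge 1-3 (w=2); MST = {0-2(w=3) 0-4(w=6) 1-3(w=2) 3-4(w=8)}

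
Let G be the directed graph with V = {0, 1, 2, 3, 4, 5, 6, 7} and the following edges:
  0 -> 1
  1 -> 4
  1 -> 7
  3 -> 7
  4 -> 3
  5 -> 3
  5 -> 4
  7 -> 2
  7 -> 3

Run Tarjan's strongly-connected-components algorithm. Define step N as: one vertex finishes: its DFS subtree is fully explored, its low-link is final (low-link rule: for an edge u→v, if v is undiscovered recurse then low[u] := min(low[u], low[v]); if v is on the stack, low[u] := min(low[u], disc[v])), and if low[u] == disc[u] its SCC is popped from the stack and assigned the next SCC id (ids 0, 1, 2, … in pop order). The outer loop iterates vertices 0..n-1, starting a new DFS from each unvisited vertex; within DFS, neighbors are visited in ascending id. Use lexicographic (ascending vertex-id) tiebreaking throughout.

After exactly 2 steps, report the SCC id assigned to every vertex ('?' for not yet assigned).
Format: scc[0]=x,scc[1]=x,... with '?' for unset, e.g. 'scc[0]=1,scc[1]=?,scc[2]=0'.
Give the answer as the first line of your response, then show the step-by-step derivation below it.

scc[0]=?,scc[1]=?,scc[2]=0,scc[3]=?,scc[4]=?,scc[5]=?,scc[6]=?,scc[7]=?

step 1: low=(low[0]=0,low[1]=1,low[2]=5,low[3]=3,low[4]=2,low[5]=?,low[6]=?,low[7]=4); scc=(scc[0]=?,scc[1]=?,scc[2]=0,scc[3]=?,scc[4]=?,scc[5]=?,scc[6]=?,scc[7]=?)
step 2: low=(low[0]=0,low[1]=1,low[2]=5,low[3]=3,low[4]=2,low[5]=?,low[6]=?,low[7]=3); scc=(scc[0]=?,scc[1]=?,scc[2]=0,scc[3]=?,scc[4]=?,scc[5]=?,scc[6]=?,scc[7]=?)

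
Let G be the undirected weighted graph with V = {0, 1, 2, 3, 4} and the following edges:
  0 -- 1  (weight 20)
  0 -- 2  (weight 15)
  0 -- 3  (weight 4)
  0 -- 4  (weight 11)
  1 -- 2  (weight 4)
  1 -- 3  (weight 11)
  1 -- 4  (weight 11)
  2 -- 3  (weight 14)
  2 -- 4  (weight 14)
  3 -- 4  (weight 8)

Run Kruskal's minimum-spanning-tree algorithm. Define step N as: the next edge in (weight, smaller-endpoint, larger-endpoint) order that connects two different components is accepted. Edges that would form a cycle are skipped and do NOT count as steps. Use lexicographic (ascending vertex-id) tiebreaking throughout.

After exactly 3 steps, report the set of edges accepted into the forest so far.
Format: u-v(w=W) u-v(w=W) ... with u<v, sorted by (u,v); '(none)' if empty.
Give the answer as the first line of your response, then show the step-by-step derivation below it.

0-3(w=4) 1-2(w=4) 3-4(w=8)

step 1: add edge 0-3 (w=4); MST = {0-3(w=4)}
step 2: add edge 1-2 (w=4); MST = {0-3(w=4) 1-2(w=4)}
step 3: add edge 3-4 (w=8); MST = {0-3(w=4) 1-2(w=4) 3-4(w=8)}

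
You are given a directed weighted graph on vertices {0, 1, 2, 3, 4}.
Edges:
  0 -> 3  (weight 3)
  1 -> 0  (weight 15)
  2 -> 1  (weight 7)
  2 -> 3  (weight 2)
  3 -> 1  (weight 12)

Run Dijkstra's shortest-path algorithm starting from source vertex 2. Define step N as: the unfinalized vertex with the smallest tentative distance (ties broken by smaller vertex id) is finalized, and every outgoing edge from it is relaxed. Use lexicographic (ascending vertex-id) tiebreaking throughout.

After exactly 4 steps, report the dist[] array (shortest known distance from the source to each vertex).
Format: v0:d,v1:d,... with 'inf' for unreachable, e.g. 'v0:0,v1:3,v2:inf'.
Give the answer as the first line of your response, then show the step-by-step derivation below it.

v0:22,v1:7,v2:0,v3:2,v4:inf

step 1: dist = v0:inf,v1:7,v2:0,v3:2,v4:inf
step 2: dist = v0:inf,v1:7,v2:0,v3:2,v4:inf
step 3: dist = v0:22,v1:7,v2:0,v3:2,v4:inf
step 4: dist = v0:22,v1:7,v2:0,v3:2,v4:inf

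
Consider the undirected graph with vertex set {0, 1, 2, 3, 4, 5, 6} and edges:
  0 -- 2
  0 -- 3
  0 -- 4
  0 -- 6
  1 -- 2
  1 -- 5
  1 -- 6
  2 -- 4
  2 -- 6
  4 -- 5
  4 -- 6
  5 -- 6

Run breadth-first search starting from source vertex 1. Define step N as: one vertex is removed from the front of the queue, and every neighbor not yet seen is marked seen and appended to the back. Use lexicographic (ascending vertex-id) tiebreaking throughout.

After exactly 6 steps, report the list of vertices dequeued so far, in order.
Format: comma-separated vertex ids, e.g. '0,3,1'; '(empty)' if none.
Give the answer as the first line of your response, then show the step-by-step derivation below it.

1,2,5,6,0,4

step 1: dequeue 1; queue=[2,5,6]; order=1
step 2: dequeue 2; queue=[5,6,0,4]; order=1,2
step 3: dequeue 5; queue=[6,0,4]; order=1,2,5
step 4: dequeue 6; queue=[0,4]; order=1,2,5,6
step 5: dequeue 0; queue=[4,3]; order=1,2,5,6,0
step 6: dequeue 4; queue=[3]; order=1,2,5,6,0,4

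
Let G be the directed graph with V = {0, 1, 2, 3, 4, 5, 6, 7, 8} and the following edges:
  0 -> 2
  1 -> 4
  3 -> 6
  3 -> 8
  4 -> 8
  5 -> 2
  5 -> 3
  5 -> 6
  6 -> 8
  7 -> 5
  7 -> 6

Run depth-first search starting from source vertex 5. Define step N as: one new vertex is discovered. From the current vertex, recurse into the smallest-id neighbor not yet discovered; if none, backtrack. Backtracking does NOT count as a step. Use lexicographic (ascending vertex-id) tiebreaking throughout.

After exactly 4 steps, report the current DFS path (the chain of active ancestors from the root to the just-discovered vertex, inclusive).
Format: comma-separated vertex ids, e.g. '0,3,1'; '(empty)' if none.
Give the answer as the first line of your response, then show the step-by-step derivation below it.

5,3,6

step 1: discover 5; path=5; order=5
step 2: discover 2; path=5>2; order=5,2
step 3: discover 3; path=5>3; order=5,2,3
step 4: discover 6; path=5>3>6; order=5,2,3,6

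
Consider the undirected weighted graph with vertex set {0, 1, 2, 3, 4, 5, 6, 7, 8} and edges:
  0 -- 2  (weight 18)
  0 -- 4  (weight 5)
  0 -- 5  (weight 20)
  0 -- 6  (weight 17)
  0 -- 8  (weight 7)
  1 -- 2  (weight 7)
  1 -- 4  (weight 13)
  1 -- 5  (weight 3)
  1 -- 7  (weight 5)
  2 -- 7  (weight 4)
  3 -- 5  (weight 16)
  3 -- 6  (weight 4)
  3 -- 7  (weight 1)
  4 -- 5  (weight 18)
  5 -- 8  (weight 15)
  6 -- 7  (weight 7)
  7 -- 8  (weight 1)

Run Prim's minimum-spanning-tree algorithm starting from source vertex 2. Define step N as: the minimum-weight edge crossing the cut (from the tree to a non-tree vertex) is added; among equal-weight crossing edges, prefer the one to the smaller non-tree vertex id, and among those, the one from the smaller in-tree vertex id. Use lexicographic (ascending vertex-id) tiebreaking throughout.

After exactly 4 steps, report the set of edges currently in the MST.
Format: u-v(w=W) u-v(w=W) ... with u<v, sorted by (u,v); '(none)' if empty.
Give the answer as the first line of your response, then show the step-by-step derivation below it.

2-7(w=4) 3-6(w=4) 3-7(w=1) 7-8(w=1)

step 1: add edge 2-7 (w=4); MST = {2-7(w=4)}
step 2: add edge 3-7 (w=1); MST = {2-7(w=4) 3-7(w=1)}
step 3: add edge 7-8 (w=1); MST = {2-7(w=4) 3-7(w=1) 7-8(w=1)}
step 4: add edge 3-6 (w=4); MST = {2-7(w=4) 3-6(w=4) 3-7(w=1) 7-8(w=1)}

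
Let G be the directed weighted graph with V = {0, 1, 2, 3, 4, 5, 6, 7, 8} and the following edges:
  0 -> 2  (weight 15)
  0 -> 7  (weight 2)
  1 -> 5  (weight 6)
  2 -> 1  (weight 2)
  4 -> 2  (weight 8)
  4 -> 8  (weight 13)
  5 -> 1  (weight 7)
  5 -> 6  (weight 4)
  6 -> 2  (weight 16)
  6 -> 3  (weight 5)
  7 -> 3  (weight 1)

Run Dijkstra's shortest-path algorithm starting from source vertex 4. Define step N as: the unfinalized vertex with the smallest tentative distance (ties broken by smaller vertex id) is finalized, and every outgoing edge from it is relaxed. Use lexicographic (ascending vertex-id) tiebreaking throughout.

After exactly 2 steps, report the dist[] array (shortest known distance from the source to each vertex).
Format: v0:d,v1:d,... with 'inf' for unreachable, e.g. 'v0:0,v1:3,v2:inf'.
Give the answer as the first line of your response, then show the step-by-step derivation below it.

v0:inf,v1:10,v2:8,v3:inf,v4:0,v5:inf,v6:inf,v7:inf,v8:13

step 1: dist = v0:inf,v1:inf,v2:8,v3:inf,v4:0,v5:inf,v6:inf,v7:inf,v8:13
step 2: dist = v0:inf,v1:10,v2:8,v3:inf,v4:0,v5:inf,v6:inf,v7:inf,v8:13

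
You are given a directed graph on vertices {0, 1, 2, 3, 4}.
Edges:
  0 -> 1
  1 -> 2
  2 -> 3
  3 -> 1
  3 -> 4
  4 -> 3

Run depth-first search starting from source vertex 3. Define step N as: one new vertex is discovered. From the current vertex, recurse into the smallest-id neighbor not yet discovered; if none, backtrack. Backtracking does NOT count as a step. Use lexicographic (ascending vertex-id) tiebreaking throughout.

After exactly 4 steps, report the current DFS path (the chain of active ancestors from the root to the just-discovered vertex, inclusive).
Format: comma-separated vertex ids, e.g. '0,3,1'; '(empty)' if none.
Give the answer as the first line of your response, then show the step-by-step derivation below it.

3,4

step 1: discover 3; path=3; order=3
step 2: discover 1; path=3>1; order=3,1
step 3: discover 2; path=3>1>2; order=3,1,2
step 4: discover 4; path=3>4; order=3,1,2,4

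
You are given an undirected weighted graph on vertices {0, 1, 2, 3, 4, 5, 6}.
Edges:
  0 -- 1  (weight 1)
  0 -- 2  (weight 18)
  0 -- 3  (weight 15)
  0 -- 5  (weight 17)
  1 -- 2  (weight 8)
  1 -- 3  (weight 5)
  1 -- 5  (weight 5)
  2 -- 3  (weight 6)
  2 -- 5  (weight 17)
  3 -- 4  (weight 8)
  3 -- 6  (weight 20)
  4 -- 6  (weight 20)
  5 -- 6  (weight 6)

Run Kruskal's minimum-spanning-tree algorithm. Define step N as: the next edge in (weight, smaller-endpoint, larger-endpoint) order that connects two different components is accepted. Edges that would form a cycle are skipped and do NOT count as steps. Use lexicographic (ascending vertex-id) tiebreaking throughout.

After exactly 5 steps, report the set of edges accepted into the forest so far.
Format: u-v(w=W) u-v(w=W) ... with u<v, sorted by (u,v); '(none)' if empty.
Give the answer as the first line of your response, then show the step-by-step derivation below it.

0-1(w=1) 1-3(w=5) 1-5(w=5) 2-3(w=6) 5-6(w=6)

step 1: add edge 0-1 (w=1); MST = {0-1(w=1)}
step 2: add edge 1-3 (w=5); MST = {0-1(w=1) 1-3(w=5)}
step 3: add edge 1-5 (w=5); MST = {0-1(w=1) 1-3(w=5) 1-5(w=5)}
step 4: add edge 2-3 (w=6); MST = {0-1(w=1) 1-3(w=5) 1-5(w=5) 2-3(w=6)}
step 5: add edge 5-6 (w=6); MST = {0-1(w=1) 1-3(w=5) 1-5(w=5) 2-3(w=6) 5-6(w=6)}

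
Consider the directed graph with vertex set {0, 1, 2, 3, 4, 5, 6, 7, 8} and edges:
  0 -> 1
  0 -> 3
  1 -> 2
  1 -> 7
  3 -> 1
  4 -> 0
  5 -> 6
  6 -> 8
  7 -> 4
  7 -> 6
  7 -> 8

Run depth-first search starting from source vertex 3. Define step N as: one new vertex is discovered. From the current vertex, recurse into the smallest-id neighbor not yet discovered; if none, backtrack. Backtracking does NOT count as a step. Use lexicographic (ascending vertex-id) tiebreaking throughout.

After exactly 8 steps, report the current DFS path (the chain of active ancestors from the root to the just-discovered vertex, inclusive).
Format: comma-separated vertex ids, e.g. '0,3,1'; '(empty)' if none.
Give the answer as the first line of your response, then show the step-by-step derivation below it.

3,1,7,6,8

step 1: discover 3; path=3; order=3
step 2: discover 1; path=3>1; order=3,1
step 3: discover 2; path=3>1>2; order=3,1,2
step 4: discover 7; path=3>1>7; order=3,1,2,7
step 5: discover 4; path=3>1>7>4; order=3,1,2,7,4
step 6: discover 0; path=3>1>7>4>0; order=3,1,2,7,4,0
step 7: discover 6; path=3>1>7>6; order=3,1,2,7,4,0,6
step 8: discover 8; path=3>1>7>6>8; order=3,1,2,7,4,0,6,8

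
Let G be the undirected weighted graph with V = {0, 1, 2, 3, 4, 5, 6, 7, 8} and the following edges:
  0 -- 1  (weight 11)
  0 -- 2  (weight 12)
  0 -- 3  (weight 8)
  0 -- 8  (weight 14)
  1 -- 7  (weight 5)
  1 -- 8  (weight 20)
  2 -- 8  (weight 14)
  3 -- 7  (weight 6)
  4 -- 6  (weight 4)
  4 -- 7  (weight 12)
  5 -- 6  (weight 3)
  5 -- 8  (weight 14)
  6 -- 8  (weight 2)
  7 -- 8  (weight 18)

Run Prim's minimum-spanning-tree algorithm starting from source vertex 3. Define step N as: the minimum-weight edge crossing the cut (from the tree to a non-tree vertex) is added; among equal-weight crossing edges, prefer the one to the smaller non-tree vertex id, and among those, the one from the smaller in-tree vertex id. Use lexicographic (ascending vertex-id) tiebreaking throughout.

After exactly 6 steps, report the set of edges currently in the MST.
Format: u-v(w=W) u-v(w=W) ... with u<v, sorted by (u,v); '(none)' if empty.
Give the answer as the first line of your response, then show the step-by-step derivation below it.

0-2(w=12) 0-3(w=8) 1-7(w=5) 3-7(w=6) 4-6(w=4) 4-7(w=12)

step 1: add edge 3-7 (w=6); MST = {3-7(w=6)}
step 2: add edge 1-7 (w=5); MST = {1-7(w=5) 3-7(w=6)}
step 3: add edge 0-3 (w=8); MST = {0-3(w=8) 1-7(w=5) 3-7(w=6)}
step 4: add edge 0-2 (w=12); MST = {0-2(w=12) 0-3(w=8) 1-7(w=5) 3-7(w=6)}
step 5: add edge 4-7 (w=12); MST = {0-2(w=12) 0-3(w=8) 1-7(w=5) 3-7(w=6) 4-7(w=12)}
step 6: add edge 4-6 (w=4); MST = {0-2(w=12) 0-3(w=8) 1-7(w=5) 3-7(w=6) 4-6(w=4) 4-7(w=12)}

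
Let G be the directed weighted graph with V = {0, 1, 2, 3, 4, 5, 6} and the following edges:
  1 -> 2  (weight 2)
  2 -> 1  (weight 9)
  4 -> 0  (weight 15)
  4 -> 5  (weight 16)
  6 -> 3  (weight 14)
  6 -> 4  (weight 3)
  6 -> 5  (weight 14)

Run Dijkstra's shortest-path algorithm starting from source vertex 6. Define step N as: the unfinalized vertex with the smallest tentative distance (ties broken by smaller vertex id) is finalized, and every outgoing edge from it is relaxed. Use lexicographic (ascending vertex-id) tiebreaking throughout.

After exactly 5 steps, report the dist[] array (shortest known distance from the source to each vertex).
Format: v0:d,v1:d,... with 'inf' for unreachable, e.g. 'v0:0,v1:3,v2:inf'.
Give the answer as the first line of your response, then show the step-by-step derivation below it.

v0:18,v1:inf,v2:inf,v3:14,v4:3,v5:14,v6:0

step 1: dist = v0:inf,v1:inf,v2:inf,v3:14,v4:3,v5:14,v6:0
step 2: dist = v0:18,v1:inf,v2:inf,v3:14,v4:3,v5:14,v6:0
step 3: dist = v0:18,v1:inf,v2:inf,v3:14,v4:3,v5:14,v6:0
step 4: dist = v0:18,v1:inf,v2:inf,v3:14,v4:3,v5:14,v6:0
step 5: dist = v0:18,v1:inf,v2:inf,v3:14,v4:3,v5:14,v6:0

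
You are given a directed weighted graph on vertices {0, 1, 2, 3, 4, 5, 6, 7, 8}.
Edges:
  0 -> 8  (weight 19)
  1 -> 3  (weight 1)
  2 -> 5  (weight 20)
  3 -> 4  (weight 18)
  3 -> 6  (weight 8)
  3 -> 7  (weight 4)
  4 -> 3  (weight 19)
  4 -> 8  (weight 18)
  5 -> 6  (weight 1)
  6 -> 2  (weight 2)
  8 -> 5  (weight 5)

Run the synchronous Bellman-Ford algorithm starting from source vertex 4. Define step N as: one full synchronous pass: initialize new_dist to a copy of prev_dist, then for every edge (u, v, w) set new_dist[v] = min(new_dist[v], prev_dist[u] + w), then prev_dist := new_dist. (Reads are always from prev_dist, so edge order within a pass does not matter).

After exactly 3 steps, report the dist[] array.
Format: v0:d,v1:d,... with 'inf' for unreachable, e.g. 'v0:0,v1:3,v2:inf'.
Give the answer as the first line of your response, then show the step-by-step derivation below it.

v0:inf,v1:inf,v2:29,v3:19,v4:0,v5:23,v6:24,v7:23,v8:18

step 1: dist = v0:inf,v1:inf,v2:inf,v3:19,v4:0,v5:inf,v6:inf,v7:inf,v8:18
step 2: dist = v0:inf,v1:inf,v2:inf,v3:19,v4:0,v5:23,v6:27,v7:23,v8:18
step 3: dist = v0:inf,v1:inf,v2:29,v3:19,v4:0,v5:23,v6:24,v7:23,v8:18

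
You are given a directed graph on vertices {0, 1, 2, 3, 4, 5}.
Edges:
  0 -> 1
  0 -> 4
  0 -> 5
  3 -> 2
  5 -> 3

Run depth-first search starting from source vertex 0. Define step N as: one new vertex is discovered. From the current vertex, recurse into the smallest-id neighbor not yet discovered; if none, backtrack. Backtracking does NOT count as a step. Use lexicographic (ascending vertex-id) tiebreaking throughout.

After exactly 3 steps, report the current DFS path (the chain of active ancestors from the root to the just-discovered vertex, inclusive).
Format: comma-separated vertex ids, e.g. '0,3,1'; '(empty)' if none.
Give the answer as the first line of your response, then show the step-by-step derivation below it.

0,4

step 1: discover 0; path=0; order=0
step 2: discover 1; path=0>1; order=0,1
step 3: discover 4; path=0>4; order=0,1,4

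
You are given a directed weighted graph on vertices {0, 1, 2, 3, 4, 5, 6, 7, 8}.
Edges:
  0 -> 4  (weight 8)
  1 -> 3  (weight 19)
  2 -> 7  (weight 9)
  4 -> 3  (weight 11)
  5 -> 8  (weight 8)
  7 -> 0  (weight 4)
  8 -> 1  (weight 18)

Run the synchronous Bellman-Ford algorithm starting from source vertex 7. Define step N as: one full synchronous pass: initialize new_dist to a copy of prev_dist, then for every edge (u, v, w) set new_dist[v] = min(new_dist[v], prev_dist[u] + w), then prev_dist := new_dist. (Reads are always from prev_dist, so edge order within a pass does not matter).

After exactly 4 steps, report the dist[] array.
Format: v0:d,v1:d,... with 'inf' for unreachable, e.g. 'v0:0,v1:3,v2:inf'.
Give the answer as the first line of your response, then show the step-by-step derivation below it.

v0:4,v1:inf,v2:inf,v3:23,v4:12,v5:inf,v6:inf,v7:0,v8:inf

step 1: dist = v0:4,v1:inf,v2:inf,v3:inf,v4:inf,v5:inf,v6:inf,v7:0,v8:inf
step 2: dist = v0:4,v1:inf,v2:inf,v3:inf,v4:12,v5:inf,v6:inf,v7:0,v8:inf
step 3: dist = v0:4,v1:inf,v2:inf,v3:23,v4:12,v5:inf,v6:inf,v7:0,v8:inf
step 4: dist = v0:4,v1:inf,v2:inf,v3:23,v4:12,v5:inf,v6:inf,v7:0,v8:inf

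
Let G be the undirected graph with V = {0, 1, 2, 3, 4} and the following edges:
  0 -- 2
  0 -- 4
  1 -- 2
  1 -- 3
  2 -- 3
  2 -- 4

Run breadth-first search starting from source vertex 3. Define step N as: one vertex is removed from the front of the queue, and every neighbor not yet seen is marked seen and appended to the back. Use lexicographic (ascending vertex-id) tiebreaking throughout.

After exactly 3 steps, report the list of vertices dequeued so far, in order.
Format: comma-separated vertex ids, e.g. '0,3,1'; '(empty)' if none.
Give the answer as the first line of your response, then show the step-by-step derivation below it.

3,1,2

step 1: dequeue 3; queue=[1,2]; order=3
step 2: dequeue 1; queue=[2]; order=3,1
step 3: dequeue 2; queue=[0,4]; order=3,1,2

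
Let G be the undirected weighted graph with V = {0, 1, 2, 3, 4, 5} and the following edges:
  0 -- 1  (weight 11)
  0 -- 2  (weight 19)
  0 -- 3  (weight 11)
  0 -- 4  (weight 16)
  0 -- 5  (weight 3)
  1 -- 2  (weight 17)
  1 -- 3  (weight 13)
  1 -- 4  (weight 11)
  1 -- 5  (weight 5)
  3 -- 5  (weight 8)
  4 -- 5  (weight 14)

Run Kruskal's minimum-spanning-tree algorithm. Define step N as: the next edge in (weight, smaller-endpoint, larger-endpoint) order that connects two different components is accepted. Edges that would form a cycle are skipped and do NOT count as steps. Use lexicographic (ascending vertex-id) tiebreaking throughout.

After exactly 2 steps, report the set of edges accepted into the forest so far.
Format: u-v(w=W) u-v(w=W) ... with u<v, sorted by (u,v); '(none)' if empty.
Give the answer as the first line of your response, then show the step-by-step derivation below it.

0-5(w=3) 1-5(w=5)

step 1: add edge 0-5 (w=3); MST = {0-5(w=3)}
step 2: add edge 1-5 (w=5); MST = {0-5(w=3) 1-5(w=5)}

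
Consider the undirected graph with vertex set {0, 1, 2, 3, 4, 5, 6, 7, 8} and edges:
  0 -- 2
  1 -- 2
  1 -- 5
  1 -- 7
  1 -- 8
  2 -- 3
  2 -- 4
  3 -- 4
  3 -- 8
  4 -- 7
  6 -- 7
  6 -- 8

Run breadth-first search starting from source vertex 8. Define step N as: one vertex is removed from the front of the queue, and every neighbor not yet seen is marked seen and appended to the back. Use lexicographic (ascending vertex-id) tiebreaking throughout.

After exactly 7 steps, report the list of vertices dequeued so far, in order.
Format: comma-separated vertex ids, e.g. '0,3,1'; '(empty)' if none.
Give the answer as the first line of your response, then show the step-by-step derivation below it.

8,1,3,6,2,5,7

step 1: dequeue 8; queue=[1,3,6]; order=8
step 2: dequeue 1; queue=[3,6,2,5,7]; order=8,1
step 3: dequeue 3; queue=[6,2,5,7,4]; order=8,1,3
step 4: dequeue 6; queue=[2,5,7,4]; order=8,1,3,6
step 5: dequeue 2; queue=[5,7,4,0]; order=8,1,3,6,2
step 6: dequeue 5; queue=[7,4,0]; order=8,1,3,6,2,5
step 7: dequeue 7; queue=[4,0]; order=8,1,3,6,2,5,7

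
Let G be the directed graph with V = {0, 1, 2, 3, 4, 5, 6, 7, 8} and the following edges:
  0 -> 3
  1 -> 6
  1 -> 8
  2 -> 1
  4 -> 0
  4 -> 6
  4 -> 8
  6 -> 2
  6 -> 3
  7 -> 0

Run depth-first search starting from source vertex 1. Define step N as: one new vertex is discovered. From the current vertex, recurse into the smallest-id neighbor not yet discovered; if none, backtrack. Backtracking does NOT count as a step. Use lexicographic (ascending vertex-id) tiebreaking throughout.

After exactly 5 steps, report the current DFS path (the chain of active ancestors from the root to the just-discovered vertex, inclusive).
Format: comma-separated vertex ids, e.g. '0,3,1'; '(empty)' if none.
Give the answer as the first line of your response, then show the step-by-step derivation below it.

1,8

step 1: discover 1; path=1; order=1
step 2: discover 6; path=1>6; order=1,6
step 3: discover 2; path=1>6>2; order=1,6,2
step 4: discover 3; path=1>6>3; order=1,6,2,3
step 5: discover 8; path=1>8; order=1,6,2,3,8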